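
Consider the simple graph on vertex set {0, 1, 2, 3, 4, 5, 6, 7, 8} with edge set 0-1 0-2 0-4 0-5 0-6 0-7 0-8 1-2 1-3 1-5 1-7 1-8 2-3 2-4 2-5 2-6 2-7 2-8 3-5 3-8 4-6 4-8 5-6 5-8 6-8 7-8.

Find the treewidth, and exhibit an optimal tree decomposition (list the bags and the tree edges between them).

The largest bag has 5 vertices, giving width 4; this decomposition certifies tw(G) ≤ 4. Conversely, {0, 1, 2, 5, 8} is a clique of size 5, and the vertices of any clique must share a bag in every tree decomposition; so some bag has ≥ 5 vertices and tw(G) ≥ 4. Therefore the treewidth is 4.

Treewidth 4.
One optimal decomposition is:
Bags: B1 = {0, 1, 2, 7, 8}  B2 = {0, 1, 2, 5, 8}  B3 = {0, 2, 5, 6, 8}  B4 = {1, 2, 3, 5, 8}  B5 = {0, 2, 4, 6, 8}
Tree: B1–B2, B2–B3, B2–B4, B3–B5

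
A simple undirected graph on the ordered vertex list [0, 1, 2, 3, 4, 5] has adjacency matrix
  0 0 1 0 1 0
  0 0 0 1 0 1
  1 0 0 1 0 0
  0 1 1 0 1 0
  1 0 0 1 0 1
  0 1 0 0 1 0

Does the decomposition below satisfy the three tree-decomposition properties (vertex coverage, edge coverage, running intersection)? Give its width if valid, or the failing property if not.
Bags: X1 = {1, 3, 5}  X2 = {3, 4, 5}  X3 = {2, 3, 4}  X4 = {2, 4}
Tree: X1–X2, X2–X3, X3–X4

A tree decomposition must satisfy three properties: every vertex lies in some bag; for every edge, both endpoints lie together in some bag; and for every vertex, the bags containing it form a connected subtree. Here vertex 0 appears in no bag, so the decomposition is invalid.

No — vertex 0 appears in no bag.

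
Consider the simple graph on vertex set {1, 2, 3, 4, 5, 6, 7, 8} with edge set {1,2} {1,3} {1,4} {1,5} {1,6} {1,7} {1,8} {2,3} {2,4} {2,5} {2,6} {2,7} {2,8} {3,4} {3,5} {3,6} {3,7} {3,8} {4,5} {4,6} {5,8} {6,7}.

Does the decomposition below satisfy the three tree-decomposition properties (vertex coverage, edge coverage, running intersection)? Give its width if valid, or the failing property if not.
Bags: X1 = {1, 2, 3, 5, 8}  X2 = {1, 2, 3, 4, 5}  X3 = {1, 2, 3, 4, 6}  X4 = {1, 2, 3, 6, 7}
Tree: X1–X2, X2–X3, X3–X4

Vertex coverage: the bags together contain {1, 2, 3, 4, 5, 6, 7, 8}, the full vertex set. Edge coverage: each edge of G has both endpoints in at least one bag. Running intersection: for every vertex, the bags containing it form a connected subtree. All three properties hold, so this is a valid tree decomposition of width max|bag| − 1 = 4, and hence tw(G) ≤ 4.

Yes; width 4.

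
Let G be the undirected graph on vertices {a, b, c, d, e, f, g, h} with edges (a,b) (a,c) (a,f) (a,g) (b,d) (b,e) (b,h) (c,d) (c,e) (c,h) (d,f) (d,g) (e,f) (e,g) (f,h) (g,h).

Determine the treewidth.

A width-4 tree decomposition is:
Bags: B1 = {a, d, e, f, h}  B2 = {a, b, d, e, h}  B3 = {a, d, e, g, h}  B4 = {a, c, d, e, h}
Tree: B1–B2, B2–B3, B3–B4
The largest bag has 5 vertices, giving width 4; this decomposition certifies tw(G) ≤ 4. For the lower bound: the 5 vertex sets {e,f}, {b,d}, {g,h}, {a}, {c} are disjoint, each induces a connected subgraph, and every pair is joined by at least one edge of G. Contracting each set to a single vertex therefore yields K_{5} as a minor, and since treewidth is minor-monotone, tw(G) ≥ tw(K_{5}) = 4. The upper and lower bounds meet at 4, so that is the treewidth.

4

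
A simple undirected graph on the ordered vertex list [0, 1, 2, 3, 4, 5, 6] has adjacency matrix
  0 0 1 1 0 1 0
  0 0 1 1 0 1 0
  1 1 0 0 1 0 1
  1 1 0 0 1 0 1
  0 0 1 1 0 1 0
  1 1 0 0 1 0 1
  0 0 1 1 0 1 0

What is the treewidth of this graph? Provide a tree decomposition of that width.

Treewidth 3.
One optimal decomposition is:
Bags: B1 = {0, 2, 3, 5}  B2 = {1, 2, 3, 5}  B3 = {2, 3, 5, 6}  B4 = {2, 3, 4, 5}
Tree: B1–B2, B2–B3, B3–B4

The largest bag has 4 vertices, giving width 3; this decomposition certifies tw(G) ≤ 3. For the lower bound: the 4 vertex sets {0,3}, {1,5}, {2}, {6} are disjoint, each induces a connected subgraph, and every pair is joined by at least one edge of G. Contracting each set to a single vertex therefore yields K_{4} as a minor, and since treewidth is minor-monotone, tw(G) ≥ tw(K_{4}) = 3. Therefore the treewidth is 3.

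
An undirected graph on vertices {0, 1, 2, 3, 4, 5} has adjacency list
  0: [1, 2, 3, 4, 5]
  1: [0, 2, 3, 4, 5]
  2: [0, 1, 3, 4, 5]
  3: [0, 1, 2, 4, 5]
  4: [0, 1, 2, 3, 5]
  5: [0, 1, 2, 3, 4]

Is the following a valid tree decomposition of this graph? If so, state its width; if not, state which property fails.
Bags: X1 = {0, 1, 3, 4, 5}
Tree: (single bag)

A tree decomposition must satisfy three properties: every vertex lies in some bag; for every edge, both endpoints lie together in some bag; and for every vertex, the bags containing it form a connected subtree. Here vertex 2 appears in no bag, so the decomposition is invalid.

No — vertex 2 appears in no bag.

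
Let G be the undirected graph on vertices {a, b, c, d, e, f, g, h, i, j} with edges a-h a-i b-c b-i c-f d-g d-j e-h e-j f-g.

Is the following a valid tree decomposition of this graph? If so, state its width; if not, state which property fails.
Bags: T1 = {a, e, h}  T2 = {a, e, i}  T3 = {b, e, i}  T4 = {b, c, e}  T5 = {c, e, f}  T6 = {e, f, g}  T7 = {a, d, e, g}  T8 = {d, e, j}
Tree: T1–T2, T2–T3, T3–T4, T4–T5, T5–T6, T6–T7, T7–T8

A tree decomposition must satisfy three properties: every vertex lies in some bag; for every edge, both endpoints lie together in some bag; and for every vertex, the bags containing it form a connected subtree. Here bags containing vertex a are not connected in the tree, so the decomposition is invalid.

No — bags containing vertex a are not connected in the tree.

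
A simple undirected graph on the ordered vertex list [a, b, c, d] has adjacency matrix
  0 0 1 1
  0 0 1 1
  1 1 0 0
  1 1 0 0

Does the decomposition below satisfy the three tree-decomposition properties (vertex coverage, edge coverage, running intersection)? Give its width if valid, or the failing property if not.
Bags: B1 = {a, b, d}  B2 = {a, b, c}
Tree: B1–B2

Yes; width 2.

Every vertex of G appears in some bag (union = {a, b, c, d}); every edge is covered by a bag; and for each vertex v the set of bags containing v is connected in the bag tree. The decomposition is therefore valid. The largest bag has 3 vertices, so the width is 2.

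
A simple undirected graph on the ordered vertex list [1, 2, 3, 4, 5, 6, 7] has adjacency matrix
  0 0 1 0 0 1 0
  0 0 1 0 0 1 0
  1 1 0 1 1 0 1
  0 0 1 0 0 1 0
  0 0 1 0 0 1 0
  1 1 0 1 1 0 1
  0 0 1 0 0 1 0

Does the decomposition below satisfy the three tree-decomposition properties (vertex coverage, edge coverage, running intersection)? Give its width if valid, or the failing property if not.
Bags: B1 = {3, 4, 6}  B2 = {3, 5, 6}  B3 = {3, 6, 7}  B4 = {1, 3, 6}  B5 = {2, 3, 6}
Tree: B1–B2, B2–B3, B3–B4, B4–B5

Checking the three conditions: (i) the bags cover all of {1, 2, 3, 4, 5, 6, 7}; (ii) for each edge, some bag contains both endpoints; (iii) the bags containing any fixed vertex form a subtree. All hold, so the decomposition is valid with width 3 − 1 = 2.

Yes; width 2.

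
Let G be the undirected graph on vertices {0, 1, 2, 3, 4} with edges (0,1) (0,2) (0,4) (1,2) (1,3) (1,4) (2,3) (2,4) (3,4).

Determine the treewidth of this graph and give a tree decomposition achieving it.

Every bag has size at most 4, so the width is 4 − 1 = 3 and tw(G) ≤ 3. Conversely, {0, 1, 2, 4} is a clique of size 4, and the vertices of any clique must share a bag in every tree decomposition; so some bag has ≥ 4 vertices and tw(G) ≥ 3. Combining the bounds, tw(G) = 3.

Treewidth 3.
Bags: B1 = {0, 1, 2, 4}  B2 = {1, 2, 3, 4}
Tree: B1–B2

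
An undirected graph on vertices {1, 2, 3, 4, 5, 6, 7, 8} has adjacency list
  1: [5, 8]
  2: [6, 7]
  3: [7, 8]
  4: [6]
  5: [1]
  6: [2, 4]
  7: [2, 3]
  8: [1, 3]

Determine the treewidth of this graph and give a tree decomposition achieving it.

Every bag has size at most 2, so the width is 2 − 1 = 1 and tw(G) ≤ 1. G has an edge, so its treewidth is at least 1. Hence tw(G) = 1 exactly.

Treewidth 1.
One optimal decomposition is:
Bags: B1 = {1, 5}  B2 = {1, 8}  B3 = {3, 8}  B4 = {3, 7}  B5 = {2, 7}  B6 = {2, 6}  B7 = {4, 6}
Tree: B1–B2, B2–B3, B3–B4, B4–B5, B5–B6, B6–B7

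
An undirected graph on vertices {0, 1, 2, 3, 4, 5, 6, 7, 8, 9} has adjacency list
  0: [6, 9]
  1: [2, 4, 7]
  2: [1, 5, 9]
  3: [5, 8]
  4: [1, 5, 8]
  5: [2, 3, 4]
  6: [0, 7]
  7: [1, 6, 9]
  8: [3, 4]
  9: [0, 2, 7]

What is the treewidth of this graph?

2

A width-2 tree decomposition is:
Bags: B1 = {0, 6, 9}  B2 = {6, 7, 9}  B3 = {2, 7, 9}  B4 = {1, 2, 7}  B5 = {1, 2, 5}  B6 = {1, 4, 5}  B7 = {3, 4, 5}  B8 = {3, 4, 8}
Tree: B1–B2, B2–B3, B3–B4, B4–B5, B5–B6, B6–B7, B7–B8
The largest bag has 3 vertices, giving width 2; this decomposition certifies tw(G) ≤ 2. Since 0–6–7–9–0 is a cycle in G, G is not acyclic. Forests are exactly the graphs of treewidth ≤ 1, so tw(G) ≥ 2. Combining the bounds, tw(G) = 2.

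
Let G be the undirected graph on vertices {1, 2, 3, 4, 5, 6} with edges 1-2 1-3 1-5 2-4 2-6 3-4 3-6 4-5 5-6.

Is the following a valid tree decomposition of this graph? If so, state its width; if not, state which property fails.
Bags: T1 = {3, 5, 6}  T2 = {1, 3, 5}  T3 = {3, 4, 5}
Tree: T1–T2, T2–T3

No — vertex 2 appears in no bag.

A tree decomposition must satisfy three properties: every vertex lies in some bag; for every edge, both endpoints lie together in some bag; and for every vertex, the bags containing it form a connected subtree. Here vertex 2 appears in no bag, so the decomposition is invalid.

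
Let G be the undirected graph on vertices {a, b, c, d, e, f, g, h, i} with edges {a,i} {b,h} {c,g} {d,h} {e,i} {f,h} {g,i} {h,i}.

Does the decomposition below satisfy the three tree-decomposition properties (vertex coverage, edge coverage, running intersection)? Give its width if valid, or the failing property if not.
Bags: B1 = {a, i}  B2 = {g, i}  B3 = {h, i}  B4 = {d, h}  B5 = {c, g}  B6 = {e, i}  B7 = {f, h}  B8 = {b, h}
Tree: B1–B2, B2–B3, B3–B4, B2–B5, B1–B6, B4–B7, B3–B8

Yes; width 1.

Vertex coverage: the bags together contain {a, b, c, d, e, f, g, h, i}, the full vertex set. Edge coverage: each edge of G has both endpoints in at least one bag. Running intersection: for every vertex, the bags containing it form a connected subtree. All three properties hold, so this is a valid tree decomposition of width max|bag| − 1 = 1, and hence tw(G) ≤ 1.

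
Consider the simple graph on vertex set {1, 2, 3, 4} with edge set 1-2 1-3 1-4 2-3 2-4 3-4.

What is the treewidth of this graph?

3

A width-3 tree decomposition is:
Bags: B1 = {1, 2, 3, 4}
Tree: (single bag)
With just one bag of size 4, the width is 4 − 1 = 3, so tw(G) ≤ 3. Conversely, {1, 2, 3, 4} is a clique of size 4, and the vertices of any clique must share a bag in every tree decomposition; so some bag has ≥ 4 vertices and tw(G) ≥ 3. The upper and lower bounds meet at 3, so that is the treewidth.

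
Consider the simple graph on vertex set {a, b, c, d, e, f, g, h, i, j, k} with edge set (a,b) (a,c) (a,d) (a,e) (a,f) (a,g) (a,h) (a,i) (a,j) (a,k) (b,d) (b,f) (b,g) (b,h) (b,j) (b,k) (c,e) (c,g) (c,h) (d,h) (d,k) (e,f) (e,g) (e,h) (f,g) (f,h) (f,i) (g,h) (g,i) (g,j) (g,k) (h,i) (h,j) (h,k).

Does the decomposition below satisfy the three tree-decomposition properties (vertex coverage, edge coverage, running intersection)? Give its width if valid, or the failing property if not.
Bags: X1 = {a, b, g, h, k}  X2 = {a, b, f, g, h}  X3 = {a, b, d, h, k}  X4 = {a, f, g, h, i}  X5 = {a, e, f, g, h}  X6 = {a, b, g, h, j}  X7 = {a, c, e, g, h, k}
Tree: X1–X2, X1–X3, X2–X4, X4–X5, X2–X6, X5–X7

No — bags containing vertex k are not connected in the tree.

A tree decomposition must satisfy three properties: every vertex lies in some bag; for every edge, both endpoints lie together in some bag; and for every vertex, the bags containing it form a connected subtree. Here bags containing vertex k are not connected in the tree, so the decomposition is invalid.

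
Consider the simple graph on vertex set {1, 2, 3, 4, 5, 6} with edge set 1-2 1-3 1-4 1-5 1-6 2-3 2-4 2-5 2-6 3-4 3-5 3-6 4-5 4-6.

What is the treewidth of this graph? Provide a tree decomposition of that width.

Each bag holds 5 vertices, so the decomposition has width 4, which upper-bounds the treewidth. For the lower bound, the 5 vertices {1, 2, 3, 4, 5} are pairwise adjacent, and any tree decomposition puts a clique entirely inside one bag — forcing width ≥ 4. Hence tw(G) = 4 exactly.

Treewidth 4.
Bags: B1 = {1, 2, 3, 4, 5}  B2 = {1, 2, 3, 4, 6}
Tree: B1–B2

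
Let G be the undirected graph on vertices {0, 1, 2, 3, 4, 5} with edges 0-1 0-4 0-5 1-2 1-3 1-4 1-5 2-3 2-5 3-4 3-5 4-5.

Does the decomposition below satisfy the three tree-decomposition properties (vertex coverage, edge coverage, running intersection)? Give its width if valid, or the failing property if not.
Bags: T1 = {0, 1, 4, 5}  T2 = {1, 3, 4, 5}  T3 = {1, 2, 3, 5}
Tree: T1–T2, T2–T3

Checking the three conditions: (i) the bags cover all of {0, 1, 2, 3, 4, 5}; (ii) for each edge, some bag contains both endpoints; (iii) the bags containing any fixed vertex form a subtree. All hold, so the decomposition is valid with width 4 − 1 = 3.

Yes; width 3.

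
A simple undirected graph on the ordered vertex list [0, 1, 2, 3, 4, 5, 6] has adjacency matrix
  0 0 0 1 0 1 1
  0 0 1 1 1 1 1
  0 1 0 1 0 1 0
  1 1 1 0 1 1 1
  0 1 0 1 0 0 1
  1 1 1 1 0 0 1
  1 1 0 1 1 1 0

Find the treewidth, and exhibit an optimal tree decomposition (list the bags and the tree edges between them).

Treewidth 3.
One optimal decomposition is:
Bags: B1 = {0, 3, 5, 6}  B2 = {1, 3, 5, 6}  B3 = {1, 3, 4, 6}  B4 = {1, 2, 3, 5}
Tree: B1–B2, B2–B3, B2–B4

The largest bag has 4 vertices, giving width 3; this decomposition certifies tw(G) ≤ 3. For the lower bound, the 4 vertices {0, 3, 5, 6} are pairwise adjacent, and any tree decomposition puts a clique entirely inside one bag — forcing width ≥ 3. Therefore the treewidth is 3.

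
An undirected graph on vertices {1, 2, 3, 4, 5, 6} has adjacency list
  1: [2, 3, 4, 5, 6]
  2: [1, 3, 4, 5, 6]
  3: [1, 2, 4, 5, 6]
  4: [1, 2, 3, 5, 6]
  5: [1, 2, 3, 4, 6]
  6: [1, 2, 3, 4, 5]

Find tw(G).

5

A width-5 tree decomposition is:
Bags: B1 = {1, 2, 3, 4, 5, 6}
Tree: (single bag)
With just one bag of size 6, the width is 6 − 1 = 5, so tw(G) ≤ 5. On the other hand G contains the 6-clique {1, 2, 3, 4, 5, 6}. A clique must lie in a single bag of any decomposition, so no decomposition can have width below 5. Combining the bounds, tw(G) = 5.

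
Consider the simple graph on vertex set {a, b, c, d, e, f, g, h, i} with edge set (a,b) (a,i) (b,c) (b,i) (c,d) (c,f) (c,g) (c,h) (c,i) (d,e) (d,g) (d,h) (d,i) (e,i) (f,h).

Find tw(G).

A width-2 tree decomposition is:
Bags: B1 = {c, d, h}  B2 = {c, d, i}  B3 = {c, f, h}  B4 = {c, d, g}  B5 = {b, c, i}  B6 = {d, e, i}  B7 = {a, b, i}
Tree: B1–B2, B1–B3, B1–B4, B2–B5, B2–B6, B5–B7
The largest bag has 3 vertices, giving width 2; this decomposition certifies tw(G) ≤ 2. For the lower bound, the 3 vertices {d, e, i} are pairwise adjacent, and any tree decomposition puts a clique entirely inside one bag — forcing width ≥ 2. Combining the bounds, tw(G) = 2.

2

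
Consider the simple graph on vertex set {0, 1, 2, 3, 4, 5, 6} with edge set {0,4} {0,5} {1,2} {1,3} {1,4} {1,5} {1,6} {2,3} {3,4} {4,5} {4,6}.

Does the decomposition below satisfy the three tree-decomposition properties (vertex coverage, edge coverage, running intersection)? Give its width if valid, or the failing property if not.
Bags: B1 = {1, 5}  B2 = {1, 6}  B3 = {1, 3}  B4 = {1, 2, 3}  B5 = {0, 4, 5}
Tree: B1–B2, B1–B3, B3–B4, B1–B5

A tree decomposition must satisfy three properties: every vertex lies in some bag; for every edge, both endpoints lie together in some bag; and for every vertex, the bags containing it form a connected subtree. Here edge (4,1) lies in no bag, so the decomposition is invalid.

No — edge (4,1) lies in no bag.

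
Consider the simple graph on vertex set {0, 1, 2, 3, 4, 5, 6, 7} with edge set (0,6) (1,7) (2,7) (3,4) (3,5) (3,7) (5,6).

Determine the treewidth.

A width-1 tree decomposition is:
Bags: B1 = {1, 7}  B2 = {3, 7}  B3 = {3, 5}  B4 = {2, 7}  B5 = {5, 6}  B6 = {3, 4}  B7 = {0, 6}
Tree: B1–B2, B2–B3, B2–B4, B3–B5, B2–B6, B5–B7
Each bag holds 2 vertices, so the decomposition has width 1, which upper-bounds the treewidth. G has an edge, so its treewidth is at least 1. The upper and lower bounds meet at 1, so that is the treewidth.

1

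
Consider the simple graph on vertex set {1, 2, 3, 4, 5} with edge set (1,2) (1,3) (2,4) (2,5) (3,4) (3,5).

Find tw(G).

A width-2 tree decomposition is:
Bags: B1 = {2, 3, 5}  B2 = {2, 3, 4}  B3 = {1, 2, 3}
Tree: B1–B2, B2–B3
Every bag has size at most 3, so the width is 3 − 1 = 2 and tw(G) ≤ 2. The edges 3–5–2–4–3 form a cycle, so G is not a tree and its treewidth is at least 2. The upper and lower bounds meet at 2, so that is the treewidth.

2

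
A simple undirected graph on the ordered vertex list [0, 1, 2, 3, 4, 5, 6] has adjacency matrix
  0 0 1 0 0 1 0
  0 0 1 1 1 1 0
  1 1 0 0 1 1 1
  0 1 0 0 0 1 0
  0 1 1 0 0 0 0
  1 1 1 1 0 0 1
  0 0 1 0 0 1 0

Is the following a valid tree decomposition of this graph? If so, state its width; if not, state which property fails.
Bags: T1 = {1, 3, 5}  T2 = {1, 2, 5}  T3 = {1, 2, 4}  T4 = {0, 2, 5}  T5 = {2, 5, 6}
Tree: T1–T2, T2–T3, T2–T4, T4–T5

Yes; width 2.

Every vertex of G appears in some bag (union = {0, 1, 2, 3, 4, 5, 6}); every edge is covered by a bag; and for each vertex v the set of bags containing v is connected in the bag tree. The decomposition is therefore valid. The largest bag has 3 vertices, so the width is 2.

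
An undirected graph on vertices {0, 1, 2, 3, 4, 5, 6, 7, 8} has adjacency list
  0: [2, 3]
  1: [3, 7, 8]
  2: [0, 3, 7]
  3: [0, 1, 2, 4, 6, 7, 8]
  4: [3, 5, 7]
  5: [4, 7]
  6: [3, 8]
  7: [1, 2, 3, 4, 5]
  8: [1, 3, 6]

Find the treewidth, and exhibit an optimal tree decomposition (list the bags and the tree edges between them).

Treewidth 2.
Bags: B1 = {4, 5, 7}  B2 = {3, 4, 7}  B3 = {1, 3, 7}  B4 = {2, 3, 7}  B5 = {1, 3, 8}  B6 = {0, 2, 3}  B7 = {3, 6, 8}
Tree: B1–B2, B2–B3, B2–B4, B3–B5, B4–B6, B5–B7

Each bag holds 3 vertices, so the decomposition has width 2, which upper-bounds the treewidth. On the other hand G contains the 3-clique {0, 2, 3}. A clique must lie in a single bag of any decomposition, so no decomposition can have width below 2. Combining the bounds, tw(G) = 2.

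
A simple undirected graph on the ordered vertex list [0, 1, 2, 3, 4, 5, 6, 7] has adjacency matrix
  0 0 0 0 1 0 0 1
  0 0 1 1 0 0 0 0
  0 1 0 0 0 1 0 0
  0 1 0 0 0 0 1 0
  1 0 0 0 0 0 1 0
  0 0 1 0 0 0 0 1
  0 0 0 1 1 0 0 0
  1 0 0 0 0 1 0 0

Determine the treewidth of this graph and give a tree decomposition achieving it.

Treewidth 2.
Bags: B1 = {3, 4, 6}  B2 = {1, 3, 4}  B3 = {1, 2, 4}  B4 = {2, 4, 5}  B5 = {4, 5, 7}  B6 = {0, 4, 7}
Tree: B1–B2, B2–B3, B3–B4, B4–B5, B5–B6

The largest bag has 3 vertices, giving width 2; this decomposition certifies tw(G) ≤ 2. For the lower bound, G contains the cycle 4–6–3–1–2–5–7–0–4, so G is not a forest; only forests have treewidth ≤ 1, hence tw(G) ≥ 2. Combining the bounds, tw(G) = 2.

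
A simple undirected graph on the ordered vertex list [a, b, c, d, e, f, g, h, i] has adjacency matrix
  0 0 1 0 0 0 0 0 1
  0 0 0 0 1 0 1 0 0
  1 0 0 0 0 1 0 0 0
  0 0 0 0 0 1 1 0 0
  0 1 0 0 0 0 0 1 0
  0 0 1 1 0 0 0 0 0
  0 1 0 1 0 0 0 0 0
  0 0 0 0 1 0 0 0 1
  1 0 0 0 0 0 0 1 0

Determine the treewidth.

2

A width-2 tree decomposition is:
Bags: B1 = {e, h, i}  B2 = {b, e, i}  B3 = {b, g, i}  B4 = {d, g, i}  B5 = {d, f, i}  B6 = {c, f, i}  B7 = {a, c, i}
Tree: B1–B2, B2–B3, B3–B4, B4–B5, B5–B6, B6–B7
The largest bag has 3 vertices, giving width 2; this decomposition certifies tw(G) ≤ 2. The edges i–h–e–b–g–d–f–c–a–i form a cycle, so G is not a tree and its treewidth is at least 2. Hence tw(G) = 2 exactly.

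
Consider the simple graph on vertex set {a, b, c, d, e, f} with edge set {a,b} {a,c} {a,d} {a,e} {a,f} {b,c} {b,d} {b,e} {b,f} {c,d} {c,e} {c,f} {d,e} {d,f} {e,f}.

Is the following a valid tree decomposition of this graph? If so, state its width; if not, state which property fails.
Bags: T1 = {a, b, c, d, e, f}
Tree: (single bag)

Checking the three conditions: (i) the bags cover all of {a, b, c, d, e, f}; (ii) for each edge, some bag contains both endpoints; (iii) the bags containing any fixed vertex form a subtree. All hold, so the decomposition is valid with width 6 − 1 = 5.

Yes; width 5.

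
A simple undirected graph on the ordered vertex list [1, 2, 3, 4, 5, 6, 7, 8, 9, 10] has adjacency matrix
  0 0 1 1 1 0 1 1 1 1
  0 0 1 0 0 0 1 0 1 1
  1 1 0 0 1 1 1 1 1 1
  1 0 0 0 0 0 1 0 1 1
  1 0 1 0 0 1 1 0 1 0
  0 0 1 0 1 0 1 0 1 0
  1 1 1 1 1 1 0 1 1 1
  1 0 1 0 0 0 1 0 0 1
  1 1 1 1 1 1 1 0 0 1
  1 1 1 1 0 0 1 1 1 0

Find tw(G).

4

A width-4 tree decomposition is:
Bags: B1 = {1, 3, 7, 9, 10}  B2 = {1, 3, 5, 7, 9}  B3 = {3, 5, 6, 7, 9}  B4 = {2, 3, 7, 9, 10}  B5 = {1, 4, 7, 9, 10}  B6 = {1, 3, 7, 8, 10}
Tree: B1–B2, B2–B3, B1–B4, B1–B5, B1–B6
The largest bag has 5 vertices, giving width 4; this decomposition certifies tw(G) ≤ 4. Conversely, {1, 3, 7, 8, 10} is a clique of size 5, and the vertices of any clique must share a bag in every tree decomposition; so some bag has ≥ 5 vertices and tw(G) ≥ 4. Therefore the treewidth is 4.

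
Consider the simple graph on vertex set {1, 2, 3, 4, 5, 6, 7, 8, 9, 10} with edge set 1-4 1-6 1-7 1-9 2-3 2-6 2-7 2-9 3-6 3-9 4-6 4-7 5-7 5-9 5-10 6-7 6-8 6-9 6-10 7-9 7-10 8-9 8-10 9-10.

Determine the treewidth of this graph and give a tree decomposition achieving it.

Treewidth 3.
One optimal decomposition is:
Bags: B1 = {6, 7, 9, 10}  B2 = {6, 8, 9, 10}  B3 = {2, 6, 7, 9}  B4 = {1, 6, 7, 9}  B5 = {2, 3, 6, 9}  B6 = {5, 7, 9, 10}  B7 = {1, 4, 6, 7}
Tree: B1–B2, B1–B3, B3–B4, B3–B5, B1–B6, B4–B7

The largest bag has 4 vertices, giving width 3; this decomposition certifies tw(G) ≤ 3. On the other hand G contains the 4-clique {5, 7, 9, 10}. A clique must lie in a single bag of any decomposition, so no decomposition can have width below 3. Combining the bounds, tw(G) = 3.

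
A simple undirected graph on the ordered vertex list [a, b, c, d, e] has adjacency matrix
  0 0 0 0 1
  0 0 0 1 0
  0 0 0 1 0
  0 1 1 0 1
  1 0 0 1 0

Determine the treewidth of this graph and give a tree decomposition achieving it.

Every bag has size at most 2, so the width is 2 − 1 = 1 and tw(G) ≤ 1. Since G has at least one edge (e.g. d–e), it is not an edgeless graph, so tw(G) ≥ 1. Combining the bounds, tw(G) = 1.

Treewidth 1.
One optimal decomposition is:
Bags: B1 = {d, e}  B2 = {c, d}  B3 = {a, e}  B4 = {b, d}
Tree: B1–B2, B1–B3, B2–B4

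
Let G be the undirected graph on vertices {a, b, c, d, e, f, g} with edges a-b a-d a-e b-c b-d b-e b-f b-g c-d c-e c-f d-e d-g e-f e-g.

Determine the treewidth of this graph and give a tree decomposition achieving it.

Treewidth 3.
Bags: B1 = {a, b, d, e}  B2 = {b, c, d, e}  B3 = {b, c, e, f}  B4 = {b, d, e, g}
Tree: B1–B2, B2–B3, B2–B4

Every bag has size at most 4, so the width is 4 − 1 = 3 and tw(G) ≤ 3. Conversely, {b, d, e, g} is a clique of size 4, and the vertices of any clique must share a bag in every tree decomposition; so some bag has ≥ 4 vertices and tw(G) ≥ 3. Combining the bounds, tw(G) = 3.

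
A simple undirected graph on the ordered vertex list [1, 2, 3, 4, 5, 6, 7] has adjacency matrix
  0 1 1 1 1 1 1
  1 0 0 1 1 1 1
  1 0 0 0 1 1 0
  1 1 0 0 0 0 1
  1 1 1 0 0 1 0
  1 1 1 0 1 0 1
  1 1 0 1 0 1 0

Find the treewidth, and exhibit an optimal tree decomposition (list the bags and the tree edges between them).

Treewidth 3.
One optimal decomposition is:
Bags: B1 = {1, 2, 5, 6}  B2 = {1, 2, 6, 7}  B3 = {1, 3, 5, 6}  B4 = {1, 2, 4, 7}
Tree: B1–B2, B1–B3, B2–B4

Every bag has size at most 4, so the width is 4 − 1 = 3 and tw(G) ≤ 3. On the other hand G contains the 4-clique {1, 2, 4, 7}. A clique must lie in a single bag of any decomposition, so no decomposition can have width below 3. The upper and lower bounds meet at 3, so that is the treewidth.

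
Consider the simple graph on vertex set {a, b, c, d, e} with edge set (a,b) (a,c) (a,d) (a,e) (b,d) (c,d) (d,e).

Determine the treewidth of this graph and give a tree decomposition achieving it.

Every bag has size at most 3, so the width is 3 − 1 = 2 and tw(G) ≤ 2. Conversely, {a, d, e} is a clique of size 3, and the vertices of any clique must share a bag in every tree decomposition; so some bag has ≥ 3 vertices and tw(G) ≥ 2. Combining the bounds, tw(G) = 2.

Treewidth 2.
Bags: B1 = {a, d, e}  B2 = {a, c, d}  B3 = {a, b, d}
Tree: B1–B2, B2–B3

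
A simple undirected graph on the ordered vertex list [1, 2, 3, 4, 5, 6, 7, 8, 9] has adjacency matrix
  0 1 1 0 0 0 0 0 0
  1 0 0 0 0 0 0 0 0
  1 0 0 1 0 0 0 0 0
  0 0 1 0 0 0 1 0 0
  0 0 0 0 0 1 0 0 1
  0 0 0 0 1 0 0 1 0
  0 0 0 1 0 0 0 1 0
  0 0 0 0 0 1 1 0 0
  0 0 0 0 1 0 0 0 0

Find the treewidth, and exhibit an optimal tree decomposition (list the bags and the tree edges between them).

Every bag has size at most 2, so the width is 2 − 1 = 1 and tw(G) ≤ 1. Any graph with an edge has treewidth ≥ 1, and G has the edge 9–5. Combining the bounds, tw(G) = 1.

Treewidth 1.
One such decomposition:
Bags: B1 = {5, 9}  B2 = {5, 6}  B3 = {6, 8}  B4 = {7, 8}  B5 = {4, 7}  B6 = {3, 4}  B7 = {1, 3}  B8 = {1, 2}
Tree: B1–B2, B2–B3, B3–B4, B4–B5, B5–B6, B6–B7, B7–B8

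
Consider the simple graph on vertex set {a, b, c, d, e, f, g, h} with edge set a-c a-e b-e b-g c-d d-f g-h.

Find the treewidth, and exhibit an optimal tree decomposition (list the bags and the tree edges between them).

Treewidth 1.
Bags: B1 = {d, f}  B2 = {c, d}  B3 = {a, c}  B4 = {a, e}  B5 = {b, e}  B6 = {b, g}  B7 = {g, h}
Tree: B1–B2, B2–B3, B3–B4, B4–B5, B5–B6, B6–B7

Every bag has size at most 2, so the width is 2 − 1 = 1 and tw(G) ≤ 1. Since G has at least one edge (e.g. f–d), it is not an edgeless graph, so tw(G) ≥ 1. Hence tw(G) = 1 exactly.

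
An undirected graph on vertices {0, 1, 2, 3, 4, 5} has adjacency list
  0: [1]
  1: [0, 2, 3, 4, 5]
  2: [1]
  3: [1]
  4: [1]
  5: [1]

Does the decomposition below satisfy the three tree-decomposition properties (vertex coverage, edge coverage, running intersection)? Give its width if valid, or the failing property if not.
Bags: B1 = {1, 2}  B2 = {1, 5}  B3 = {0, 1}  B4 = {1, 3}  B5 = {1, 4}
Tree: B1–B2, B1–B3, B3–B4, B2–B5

Yes; width 1.

Vertex coverage: the bags together contain {0, 1, 2, 3, 4, 5}, the full vertex set. Edge coverage: each edge of G has both endpoints in at least one bag. Running intersection: for every vertex, the bags containing it form a connected subtree. All three properties hold, so this is a valid tree decomposition of width max|bag| − 1 = 1, and hence tw(G) ≤ 1.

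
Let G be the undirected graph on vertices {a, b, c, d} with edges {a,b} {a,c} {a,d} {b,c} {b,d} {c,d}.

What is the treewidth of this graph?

3

A width-3 tree decomposition is:
Bags: B1 = {a, b, c, d}
Tree: (single bag)
A single bag containing all 4 vertices is trivially a valid decomposition of width 3. On the other hand G contains the 4-clique {a, b, c, d}. A clique must lie in a single bag of any decomposition, so no decomposition can have width below 3. Therefore the treewidth is 3.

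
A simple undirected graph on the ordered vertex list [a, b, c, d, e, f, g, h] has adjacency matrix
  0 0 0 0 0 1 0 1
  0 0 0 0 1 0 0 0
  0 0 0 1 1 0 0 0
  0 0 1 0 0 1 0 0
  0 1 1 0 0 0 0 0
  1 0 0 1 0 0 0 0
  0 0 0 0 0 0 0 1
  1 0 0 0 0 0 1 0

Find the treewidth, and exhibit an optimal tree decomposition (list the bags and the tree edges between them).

Treewidth 1.
One optimal decomposition is:
Bags: B1 = {b, e}  B2 = {c, e}  B3 = {c, d}  B4 = {d, f}  B5 = {a, f}  B6 = {a, h}  B7 = {g, h}
Tree: B1–B2, B2–B3, B3–B4, B4–B5, B5–B6, B6–B7

Each bag holds 2 vertices, so the decomposition has width 1, which upper-bounds the treewidth. Since G has at least one edge (e.g. b–e), it is not an edgeless graph, so tw(G) ≥ 1. Therefore the treewidth is 1.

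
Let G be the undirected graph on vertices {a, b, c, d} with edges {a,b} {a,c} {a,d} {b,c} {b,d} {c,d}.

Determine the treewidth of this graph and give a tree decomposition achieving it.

A single bag containing all 4 vertices is trivially a valid decomposition of width 3. Conversely, {a, b, c, d} is a clique of size 4, and the vertices of any clique must share a bag in every tree decomposition; so some bag has ≥ 4 vertices and tw(G) ≥ 3. The upper and lower bounds meet at 3, so that is the treewidth.

Treewidth 3.
One such decomposition:
Bags: B1 = {a, b, c, d}
Tree: (single bag)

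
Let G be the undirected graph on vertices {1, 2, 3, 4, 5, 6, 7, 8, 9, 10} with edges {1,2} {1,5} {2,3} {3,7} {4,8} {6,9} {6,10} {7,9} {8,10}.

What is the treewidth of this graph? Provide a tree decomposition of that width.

Each bag holds 2 vertices, so the decomposition has width 1, which upper-bounds the treewidth. Any graph with an edge has treewidth ≥ 1, and G has the edge 5–1. The upper and lower bounds meet at 1, so that is the treewidth.

Treewidth 1.
One optimal decomposition is:
Bags: B1 = {1, 5}  B2 = {1, 2}  B3 = {2, 3}  B4 = {3, 7}  B5 = {7, 9}  B6 = {6, 9}  B7 = {6, 10}  B8 = {8, 10}  B9 = {4, 8}
Tree: B1–B2, B2–B3, B3–B4, B4–B5, B5–B6, B6–B7, B7–B8, B8–B9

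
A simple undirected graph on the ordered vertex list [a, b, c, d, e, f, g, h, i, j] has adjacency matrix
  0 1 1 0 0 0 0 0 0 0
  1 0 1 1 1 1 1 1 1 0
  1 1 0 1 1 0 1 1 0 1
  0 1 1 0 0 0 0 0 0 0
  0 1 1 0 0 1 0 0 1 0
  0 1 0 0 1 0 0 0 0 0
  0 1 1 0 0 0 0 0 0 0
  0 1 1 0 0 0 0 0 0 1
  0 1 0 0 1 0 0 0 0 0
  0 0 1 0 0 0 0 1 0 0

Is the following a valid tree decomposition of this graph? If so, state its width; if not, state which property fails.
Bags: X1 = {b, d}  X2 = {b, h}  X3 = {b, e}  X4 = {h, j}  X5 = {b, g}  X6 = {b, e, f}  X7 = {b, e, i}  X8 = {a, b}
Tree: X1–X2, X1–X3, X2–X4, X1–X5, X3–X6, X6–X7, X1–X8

A tree decomposition must satisfy three properties: every vertex lies in some bag; for every edge, both endpoints lie together in some bag; and for every vertex, the bags containing it form a connected subtree. Here vertex c appears in no bag, so the decomposition is invalid.

No — vertex c appears in no bag.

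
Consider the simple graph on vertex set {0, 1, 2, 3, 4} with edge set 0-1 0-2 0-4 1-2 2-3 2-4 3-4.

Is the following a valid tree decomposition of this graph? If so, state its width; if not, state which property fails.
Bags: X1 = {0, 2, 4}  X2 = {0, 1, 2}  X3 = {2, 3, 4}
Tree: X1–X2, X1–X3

Every vertex of G appears in some bag (union = {0, 1, 2, 3, 4}); every edge is covered by a bag; and for each vertex v the set of bags containing v is connected in the bag tree. The decomposition is therefore valid. The largest bag has 3 vertices, so the width is 2.

Yes; width 2.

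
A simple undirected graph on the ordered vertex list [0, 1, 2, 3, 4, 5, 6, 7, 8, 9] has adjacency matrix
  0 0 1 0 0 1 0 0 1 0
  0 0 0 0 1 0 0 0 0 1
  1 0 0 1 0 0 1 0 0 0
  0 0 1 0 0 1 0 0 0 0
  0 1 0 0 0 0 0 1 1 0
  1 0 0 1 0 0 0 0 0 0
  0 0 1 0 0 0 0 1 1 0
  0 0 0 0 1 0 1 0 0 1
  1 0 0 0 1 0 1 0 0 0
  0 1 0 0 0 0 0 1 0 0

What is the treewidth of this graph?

A width-2 tree decomposition is:
Bags: B1 = {0, 3, 5}  B2 = {0, 2, 3}  B3 = {0, 2, 8}  B4 = {2, 6, 8}  B5 = {4, 6, 8}  B6 = {4, 6, 7}  B7 = {1, 4, 7}  B8 = {1, 7, 9}
Tree: B1–B2, B2–B3, B3–B4, B4–B5, B5–B6, B6–B7, B7–B8
The largest bag has 3 vertices, giving width 2; this decomposition certifies tw(G) ≤ 2. The edges 5–3–2–0–5 form a cycle, so G is not a tree and its treewidth is at least 2. The upper and lower bounds meet at 2, so that is the treewidth.

2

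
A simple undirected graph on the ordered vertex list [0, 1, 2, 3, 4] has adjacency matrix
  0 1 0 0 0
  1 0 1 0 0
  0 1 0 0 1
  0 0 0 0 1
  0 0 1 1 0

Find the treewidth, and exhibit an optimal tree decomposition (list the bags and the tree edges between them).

Each bag holds 2 vertices, so the decomposition has width 1, which upper-bounds the treewidth. Since G has at least one edge (e.g. 3–4), it is not an edgeless graph, so tw(G) ≥ 1. Therefore the treewidth is 1.

Treewidth 1.
One optimal decomposition is:
Bags: B1 = {3, 4}  B2 = {2, 4}  B3 = {1, 2}  B4 = {0, 1}
Tree: B1–B2, B2–B3, B3–B4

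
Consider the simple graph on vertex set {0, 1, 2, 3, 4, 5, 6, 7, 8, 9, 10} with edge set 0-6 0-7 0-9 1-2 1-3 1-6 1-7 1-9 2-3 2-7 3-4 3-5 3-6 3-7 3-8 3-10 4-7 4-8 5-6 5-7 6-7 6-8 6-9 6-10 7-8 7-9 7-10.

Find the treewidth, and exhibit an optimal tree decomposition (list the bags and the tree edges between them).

The largest bag has 4 vertices, giving width 3; this decomposition certifies tw(G) ≤ 3. Conversely, {0, 6, 7, 9} is a clique of size 4, and the vertices of any clique must share a bag in every tree decomposition; so some bag has ≥ 4 vertices and tw(G) ≥ 3. The upper and lower bounds meet at 3, so that is the treewidth.

Treewidth 3.
Bags: B1 = {1, 3, 6, 7}  B2 = {3, 6, 7, 8}  B3 = {3, 6, 7, 10}  B4 = {3, 4, 7, 8}  B5 = {1, 6, 7, 9}  B6 = {3, 5, 6, 7}  B7 = {1, 2, 3, 7}  B8 = {0, 6, 7, 9}
Tree: B1–B2, B1–B3, B2–B4, B1–B5, B3–B6, B1–B7, B5–B8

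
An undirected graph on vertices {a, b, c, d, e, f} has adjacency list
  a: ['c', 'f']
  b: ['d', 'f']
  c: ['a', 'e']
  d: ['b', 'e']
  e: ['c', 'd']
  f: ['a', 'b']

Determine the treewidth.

A width-2 tree decomposition is:
Bags: B1 = {b, d, f}  B2 = {d, e, f}  B3 = {c, e, f}  B4 = {a, c, f}
Tree: B1–B2, B2–B3, B3–B4
The largest bag has 3 vertices, giving width 2; this decomposition certifies tw(G) ≤ 2. The edges f–b–d–e–c–a–f form a cycle, so G is not a tree and its treewidth is at least 2. Combining the bounds, tw(G) = 2.

2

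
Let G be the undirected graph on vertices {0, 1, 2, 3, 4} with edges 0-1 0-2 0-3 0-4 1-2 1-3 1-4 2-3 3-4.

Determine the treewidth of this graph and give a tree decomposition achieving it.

The largest bag has 4 vertices, giving width 3; this decomposition certifies tw(G) ≤ 3. Conversely, {0, 1, 2, 3} is a clique of size 4, and the vertices of any clique must share a bag in every tree decomposition; so some bag has ≥ 4 vertices and tw(G) ≥ 3. Therefore the treewidth is 3.

Treewidth 3.
One such decomposition:
Bags: B1 = {0, 1, 3, 4}  B2 = {0, 1, 2, 3}
Tree: B1–B2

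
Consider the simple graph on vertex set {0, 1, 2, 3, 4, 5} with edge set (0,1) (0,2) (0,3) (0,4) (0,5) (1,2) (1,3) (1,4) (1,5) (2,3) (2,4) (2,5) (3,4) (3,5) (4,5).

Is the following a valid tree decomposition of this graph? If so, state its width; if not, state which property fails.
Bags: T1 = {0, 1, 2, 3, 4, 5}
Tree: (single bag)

Checking the three conditions: (i) the bags cover all of {0, 1, 2, 3, 4, 5}; (ii) for each edge, some bag contains both endpoints; (iii) the bags containing any fixed vertex form a subtree. All hold, so the decomposition is valid with width 6 − 1 = 5.

Yes; width 5.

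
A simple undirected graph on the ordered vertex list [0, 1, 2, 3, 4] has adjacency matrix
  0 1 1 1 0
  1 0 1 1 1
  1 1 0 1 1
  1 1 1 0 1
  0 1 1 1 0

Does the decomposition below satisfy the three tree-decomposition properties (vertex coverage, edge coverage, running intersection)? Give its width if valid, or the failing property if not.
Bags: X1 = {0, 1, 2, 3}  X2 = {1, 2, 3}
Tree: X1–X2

A tree decomposition must satisfy three properties: every vertex lies in some bag; for every edge, both endpoints lie together in some bag; and for every vertex, the bags containing it form a connected subtree. Here vertex 4 appears in no bag, so the decomposition is invalid.

No — vertex 4 appears in no bag.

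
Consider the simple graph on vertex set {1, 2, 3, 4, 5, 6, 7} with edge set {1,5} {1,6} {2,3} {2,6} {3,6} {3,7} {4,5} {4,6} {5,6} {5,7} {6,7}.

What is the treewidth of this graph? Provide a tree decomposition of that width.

The largest bag has 3 vertices, giving width 2; this decomposition certifies tw(G) ≤ 2. For the lower bound, the 3 vertices {2, 3, 6} are pairwise adjacent, and any tree decomposition puts a clique entirely inside one bag — forcing width ≥ 2. The upper and lower bounds meet at 2, so that is the treewidth.

Treewidth 2.
One such decomposition:
Bags: B1 = {5, 6, 7}  B2 = {4, 5, 6}  B3 = {3, 6, 7}  B4 = {2, 3, 6}  B5 = {1, 5, 6}
Tree: B1–B2, B1–B3, B3–B4, B2–B5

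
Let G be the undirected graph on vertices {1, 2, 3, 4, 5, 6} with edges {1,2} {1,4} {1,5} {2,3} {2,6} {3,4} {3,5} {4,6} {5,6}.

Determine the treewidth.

A width-3 tree decomposition is:
Bags: B1 = {1, 3, 4, 6}  B2 = {1, 2, 3, 6}  B3 = {1, 3, 5, 6}
Tree: B1–B2, B2–B3
Every bag has size at most 4, so the width is 4 − 1 = 3 and tw(G) ≤ 3. For the lower bound: the 4 vertex sets {1,4}, {2,6}, {3}, {5} are disjoint, each induces a connected subgraph, and every pair is joined by at least one edge of G. Contracting each set to a single vertex therefore yields K_{4} as a minor, and since treewidth is minor-monotone, tw(G) ≥ tw(K_{4}) = 3. Therefore the treewidth is 3.

3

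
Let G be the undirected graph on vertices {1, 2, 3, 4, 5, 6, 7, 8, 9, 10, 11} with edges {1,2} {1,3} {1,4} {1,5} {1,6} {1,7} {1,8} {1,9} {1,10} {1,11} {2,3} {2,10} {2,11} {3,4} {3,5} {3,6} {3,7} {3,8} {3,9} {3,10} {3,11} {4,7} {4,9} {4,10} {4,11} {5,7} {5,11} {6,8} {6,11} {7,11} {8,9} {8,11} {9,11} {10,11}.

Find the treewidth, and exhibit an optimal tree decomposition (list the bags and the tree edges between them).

The largest bag has 5 vertices, giving width 4; this decomposition certifies tw(G) ≤ 4. For the lower bound, the 5 vertices {1, 2, 3, 10, 11} are pairwise adjacent, and any tree decomposition puts a clique entirely inside one bag — forcing width ≥ 4. Hence tw(G) = 4 exactly.

Treewidth 4.
Bags: B1 = {1, 3, 4, 7, 11}  B2 = {1, 3, 4, 9, 11}  B3 = {1, 3, 4, 10, 11}  B4 = {1, 3, 8, 9, 11}  B5 = {1, 3, 6, 8, 11}  B6 = {1, 2, 3, 10, 11}  B7 = {1, 3, 5, 7, 11}
Tree: B1–B2, B1–B3, B2–B4, B4–B5, B3–B6, B1–B7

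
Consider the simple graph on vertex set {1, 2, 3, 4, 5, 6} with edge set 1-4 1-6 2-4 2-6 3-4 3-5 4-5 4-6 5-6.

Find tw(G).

A width-2 tree decomposition is:
Bags: B1 = {3, 4, 5}  B2 = {4, 5, 6}  B3 = {1, 4, 6}  B4 = {2, 4, 6}
Tree: B1–B2, B2–B3, B3–B4
Each bag holds 3 vertices, so the decomposition has width 2, which upper-bounds the treewidth. Conversely, {3, 4, 5} is a clique of size 3, and the vertices of any clique must share a bag in every tree decomposition; so some bag has ≥ 3 vertices and tw(G) ≥ 2. The upper and lower bounds meet at 2, so that is the treewidth.

2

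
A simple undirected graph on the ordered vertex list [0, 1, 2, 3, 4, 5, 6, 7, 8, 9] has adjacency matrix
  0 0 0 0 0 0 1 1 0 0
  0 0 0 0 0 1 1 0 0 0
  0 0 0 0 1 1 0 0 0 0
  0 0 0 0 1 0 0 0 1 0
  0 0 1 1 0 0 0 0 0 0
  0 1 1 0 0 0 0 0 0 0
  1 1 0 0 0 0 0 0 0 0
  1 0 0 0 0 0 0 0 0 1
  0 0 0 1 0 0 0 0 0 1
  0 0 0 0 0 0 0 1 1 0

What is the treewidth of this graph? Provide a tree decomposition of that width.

Each bag holds 3 vertices, so the decomposition has width 2, which upper-bounds the treewidth. Since 4–3–8–9–7–0–6–1–5–2–4 is a cycle in G, G is not acyclic. Forests are exactly the graphs of treewidth ≤ 1, so tw(G) ≥ 2. The upper and lower bounds meet at 2, so that is the treewidth.

Treewidth 2.
One such decomposition:
Bags: B1 = {3, 4, 8}  B2 = {4, 8, 9}  B3 = {4, 7, 9}  B4 = {0, 4, 7}  B5 = {0, 4, 6}  B6 = {1, 4, 6}  B7 = {1, 4, 5}  B8 = {2, 4, 5}
Tree: B1–B2, B2–B3, B3–B4, B4–B5, B5–B6, B6–B7, B7–B8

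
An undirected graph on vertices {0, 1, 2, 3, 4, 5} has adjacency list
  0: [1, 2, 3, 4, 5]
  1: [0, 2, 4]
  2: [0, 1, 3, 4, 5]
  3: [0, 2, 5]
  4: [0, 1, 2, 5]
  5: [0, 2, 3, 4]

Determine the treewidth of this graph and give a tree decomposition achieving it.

Treewidth 3.
Bags: B1 = {0, 2, 3, 5}  B2 = {0, 2, 4, 5}  B3 = {0, 1, 2, 4}
Tree: B1–B2, B2–B3

Every bag has size at most 4, so the width is 4 − 1 = 3 and tw(G) ≤ 3. On the other hand G contains the 4-clique {0, 2, 3, 5}. A clique must lie in a single bag of any decomposition, so no decomposition can have width below 3. Hence tw(G) = 3 exactly.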